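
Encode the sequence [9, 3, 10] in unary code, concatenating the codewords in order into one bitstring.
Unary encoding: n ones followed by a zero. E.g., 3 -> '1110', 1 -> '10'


Encode each number as n ones followed by a terminating 0:
  9 -> 1111111110 (10 bits)
  3 -> 1110 (4 bits)
  10 -> 11111111110 (11 bits)
Total length = 10 + 4 + 11 = 25 bits.

Unary([9, 3, 10]) = 1111111110111011111111110 (25 bits)


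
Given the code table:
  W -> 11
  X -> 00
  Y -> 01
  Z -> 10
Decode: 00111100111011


Decoding:
00 -> X
11 -> W
11 -> W
00 -> X
11 -> W
10 -> Z
11 -> W


Result: XWWXWZW


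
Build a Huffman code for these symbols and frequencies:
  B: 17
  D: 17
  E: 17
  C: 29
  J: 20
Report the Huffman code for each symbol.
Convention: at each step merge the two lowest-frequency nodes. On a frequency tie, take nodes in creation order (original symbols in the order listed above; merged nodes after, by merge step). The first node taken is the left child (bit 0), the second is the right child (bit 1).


Huffman tree construction:
Step 1: Merge B(17) + D(17) = 34
Step 2: Merge E(17) + J(20) = 37
Step 3: Merge C(29) + (B+D)(34) = 63
Step 4: Merge (E+J)(37) + (C+(B+D))(63) = 100
Read each symbol's code off the tree from the root (left child = 0, right child = 1).

Codes:
  B: 110 (length 3)
  D: 111 (length 3)
  E: 00 (length 2)
  C: 10 (length 2)
  J: 01 (length 2)
Average code length: 234/100 = 2.3400 bits/symbol


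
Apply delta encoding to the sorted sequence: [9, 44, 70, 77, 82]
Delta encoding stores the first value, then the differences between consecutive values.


First value: 9
Deltas:
  44 - 9 = 35
  70 - 44 = 26
  77 - 70 = 7
  82 - 77 = 5


Delta encoded: [9, 35, 26, 7, 5]


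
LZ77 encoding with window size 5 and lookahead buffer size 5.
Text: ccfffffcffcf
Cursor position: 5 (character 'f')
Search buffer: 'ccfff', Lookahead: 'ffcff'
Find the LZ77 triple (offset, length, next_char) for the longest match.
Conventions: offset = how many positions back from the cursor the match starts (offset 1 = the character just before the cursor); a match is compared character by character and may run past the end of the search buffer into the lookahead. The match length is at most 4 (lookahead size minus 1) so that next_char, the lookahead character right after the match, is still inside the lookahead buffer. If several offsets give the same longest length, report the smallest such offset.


Try each offset into the search buffer:
  offset=1 (pos 4, char 'f'): match length 2
  offset=2 (pos 3, char 'f'): match length 2
  offset=3 (pos 2, char 'f'): match length 2
  offset=4 (pos 1, char 'c'): match length 0
  offset=5 (pos 0, char 'c'): match length 0
Longest match has length 2, found at offsets 1, 2, 3; take the smallest, offset 1.
next_char = character at position 5 + 2 = 7 -> 'c'

Best match: offset=1, length=2 (matching 'ff' starting at position 4)
LZ77 triple: (1, 2, 'c')


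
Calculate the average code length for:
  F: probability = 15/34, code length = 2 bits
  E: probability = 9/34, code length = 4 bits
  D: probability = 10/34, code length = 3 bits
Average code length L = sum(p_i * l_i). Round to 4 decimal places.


Weighted contributions p_i * l_i:
  F: (15/34) * 2 = 30/34
  E: (9/34) * 4 = 36/34
  D: (10/34) * 3 = 30/34
Sum = (30 + 36 + 30)/34 = 96/34

L = 96/34 = 2.8235 bits/symbol


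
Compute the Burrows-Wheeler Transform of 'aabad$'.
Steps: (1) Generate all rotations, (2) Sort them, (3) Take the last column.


Rotations (sorted):
  0: $aabad -> last char: d
  1: aabad$ -> last char: $
  2: abad$a -> last char: a
  3: ad$aab -> last char: b
  4: bad$aa -> last char: a
  5: d$aaba -> last char: a


BWT = d$abaa


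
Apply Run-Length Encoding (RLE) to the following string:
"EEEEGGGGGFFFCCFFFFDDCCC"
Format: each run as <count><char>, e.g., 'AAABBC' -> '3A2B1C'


Scanning runs left to right:
  i=0: run of 'E' x 4 -> '4E'
  i=4: run of 'G' x 5 -> '5G'
  i=9: run of 'F' x 3 -> '3F'
  i=12: run of 'C' x 2 -> '2C'
  i=14: run of 'F' x 4 -> '4F'
  i=18: run of 'D' x 2 -> '2D'
  i=20: run of 'C' x 3 -> '3C'

RLE = 4E5G3F2C4F2D3C


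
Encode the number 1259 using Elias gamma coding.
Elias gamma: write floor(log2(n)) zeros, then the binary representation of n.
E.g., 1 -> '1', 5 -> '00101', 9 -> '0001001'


num_bits = floor(log2(1259)) + 1 = 11
leading_zeros = num_bits - 1 = 10
binary(1259) = 10011101011

Elias gamma(1259) = '0000000000' + '10011101011' = 000000000010011101011 (21 bits)


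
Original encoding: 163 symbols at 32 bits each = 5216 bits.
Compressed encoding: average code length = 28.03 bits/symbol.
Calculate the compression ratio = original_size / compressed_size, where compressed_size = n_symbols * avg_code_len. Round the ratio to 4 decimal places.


original_size = n_symbols * orig_bits = 163 * 32 = 5216 bits
compressed_size = n_symbols * avg_code_len = 163 * 28.03 = 4568.89 bits
ratio = original_size / compressed_size = 5216 / 4568.89 = 1.1416

Compression ratio = 1.1416


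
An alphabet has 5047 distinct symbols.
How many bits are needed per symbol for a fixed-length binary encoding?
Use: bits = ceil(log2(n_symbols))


log2(5047) = 12.3012
Bracket: 2^12 = 4096 < 5047 <= 2^13 = 8192
So ceil(log2(5047)) = 13

bits = ceil(log2(5047)) = ceil(12.3012) = 13 bits


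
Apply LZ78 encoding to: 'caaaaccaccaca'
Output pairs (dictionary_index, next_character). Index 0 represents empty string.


LZ78 encoding steps:
Dictionary: {0: ''}
Step 1: w='' (idx 0), next='c' -> output (0, 'c'), add 'c' as idx 1
Step 2: w='' (idx 0), next='a' -> output (0, 'a'), add 'a' as idx 2
Step 3: w='a' (idx 2), next='a' -> output (2, 'a'), add 'aa' as idx 3
Step 4: w='a' (idx 2), next='c' -> output (2, 'c'), add 'ac' as idx 4
Step 5: w='c' (idx 1), next='a' -> output (1, 'a'), add 'ca' as idx 5
Step 6: w='c' (idx 1), next='c' -> output (1, 'c'), add 'cc' as idx 6
Step 7: w='ac' (idx 4), next='a' -> output (4, 'a'), add 'aca' as idx 7


Encoded: [(0, 'c'), (0, 'a'), (2, 'a'), (2, 'c'), (1, 'a'), (1, 'c'), (4, 'a')]


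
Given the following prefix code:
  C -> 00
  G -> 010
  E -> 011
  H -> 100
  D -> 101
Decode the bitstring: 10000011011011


Decoding step by step:
Bits 100 -> H
Bits 00 -> C
Bits 011 -> E
Bits 011 -> E
Bits 011 -> E


Decoded message: HCEEE


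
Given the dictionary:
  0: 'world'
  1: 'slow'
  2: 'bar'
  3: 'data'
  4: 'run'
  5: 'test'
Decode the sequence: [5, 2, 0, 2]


Look up each index in the dictionary:
  5 -> 'test'
  2 -> 'bar'
  0 -> 'world'
  2 -> 'bar'

Decoded: "test bar world bar"


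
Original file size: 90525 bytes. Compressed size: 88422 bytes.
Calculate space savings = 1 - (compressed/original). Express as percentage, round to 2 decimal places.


ratio = compressed/original = 88422/90525 = 0.976769
savings = 1 - ratio = 1 - 0.976769 = 0.023231
as a percentage: 0.023231 * 100 = 2.32%

Space savings = 1 - 88422/90525 = 2.32%


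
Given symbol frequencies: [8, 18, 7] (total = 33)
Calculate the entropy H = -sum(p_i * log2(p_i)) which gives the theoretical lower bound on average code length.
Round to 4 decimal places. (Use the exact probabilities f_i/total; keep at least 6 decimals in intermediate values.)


Per-symbol terms -p_i * log2(p_i) with p_i = f_i/33:
  p = 8/33 = 0.242424: log2(p) = -2.044394, -p*log2(p) = 0.495611
  p = 18/33 = 0.545455: log2(p) = -0.874469, -p*log2(p) = 0.476983
  p = 7/33 = 0.212121: log2(p) = -2.237039, -p*log2(p) = 0.474523
H = 0.495611 + 0.476983 + 0.474523 = 1.447117

H = 1.4471 bits/symbol


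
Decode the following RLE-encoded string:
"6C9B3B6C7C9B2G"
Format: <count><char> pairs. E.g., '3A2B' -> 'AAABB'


Expanding each <count><char> pair:
  6C -> 'CCCCCC'
  9B -> 'BBBBBBBBB'
  3B -> 'BBB'
  6C -> 'CCCCCC'
  7C -> 'CCCCCCC'
  9B -> 'BBBBBBBBB'
  2G -> 'GG'

Decoded = CCCCCCBBBBBBBBBBBBCCCCCCCCCCCCCBBBBBBBBBGG


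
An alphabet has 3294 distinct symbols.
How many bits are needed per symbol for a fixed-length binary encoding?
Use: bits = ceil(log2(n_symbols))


log2(3294) = 11.6856
Bracket: 2^11 = 2048 < 3294 <= 2^12 = 4096
So ceil(log2(3294)) = 12

bits = ceil(log2(3294)) = ceil(11.6856) = 12 bits


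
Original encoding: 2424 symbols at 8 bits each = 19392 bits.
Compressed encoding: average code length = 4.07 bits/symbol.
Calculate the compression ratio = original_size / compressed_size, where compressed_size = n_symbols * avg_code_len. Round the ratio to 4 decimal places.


original_size = n_symbols * orig_bits = 2424 * 8 = 19392 bits
compressed_size = n_symbols * avg_code_len = 2424 * 4.07 = 9865.68 bits
ratio = original_size / compressed_size = 19392 / 9865.68 = 1.9656

Compression ratio = 1.9656


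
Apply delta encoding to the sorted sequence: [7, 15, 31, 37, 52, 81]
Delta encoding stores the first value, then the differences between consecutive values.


First value: 7
Deltas:
  15 - 7 = 8
  31 - 15 = 16
  37 - 31 = 6
  52 - 37 = 15
  81 - 52 = 29


Delta encoded: [7, 8, 16, 6, 15, 29]


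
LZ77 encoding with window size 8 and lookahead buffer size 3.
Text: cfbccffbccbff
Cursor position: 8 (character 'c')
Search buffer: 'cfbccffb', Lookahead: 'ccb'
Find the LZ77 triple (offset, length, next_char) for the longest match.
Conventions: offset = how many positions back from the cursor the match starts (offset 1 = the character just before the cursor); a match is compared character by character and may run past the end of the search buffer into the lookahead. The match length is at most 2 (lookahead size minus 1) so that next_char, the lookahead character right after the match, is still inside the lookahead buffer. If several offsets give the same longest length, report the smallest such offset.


Try each offset into the search buffer:
  offset=1 (pos 7, char 'b'): match length 0
  offset=2 (pos 6, char 'f'): match length 0
  offset=3 (pos 5, char 'f'): match length 0
  offset=4 (pos 4, char 'c'): match length 1
  offset=5 (pos 3, char 'c'): match length 2
  offset=6 (pos 2, char 'b'): match length 0
  offset=7 (pos 1, char 'f'): match length 0
  offset=8 (pos 0, char 'c'): match length 1
Longest match has length 2 at offset 5.
next_char = character at position 8 + 2 = 10 -> 'b'

Best match: offset=5, length=2 (matching 'cc' starting at position 3)
LZ77 triple: (5, 2, 'b')


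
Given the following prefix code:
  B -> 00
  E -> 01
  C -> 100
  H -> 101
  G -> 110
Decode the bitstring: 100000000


Decoding step by step:
Bits 100 -> C
Bits 00 -> B
Bits 00 -> B
Bits 00 -> B


Decoded message: CBBB


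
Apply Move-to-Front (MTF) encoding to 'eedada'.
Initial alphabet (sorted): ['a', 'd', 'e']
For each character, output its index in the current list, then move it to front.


MTF encoding:
'e': index 2 in ['a', 'd', 'e'] -> ['e', 'a', 'd']
'e': index 0 in ['e', 'a', 'd'] -> ['e', 'a', 'd']
'd': index 2 in ['e', 'a', 'd'] -> ['d', 'e', 'a']
'a': index 2 in ['d', 'e', 'a'] -> ['a', 'd', 'e']
'd': index 1 in ['a', 'd', 'e'] -> ['d', 'a', 'e']
'a': index 1 in ['d', 'a', 'e'] -> ['a', 'd', 'e']


Output: [2, 0, 2, 2, 1, 1]


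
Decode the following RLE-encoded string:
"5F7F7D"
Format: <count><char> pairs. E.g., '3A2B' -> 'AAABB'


Expanding each <count><char> pair:
  5F -> 'FFFFF'
  7F -> 'FFFFFFF'
  7D -> 'DDDDDDD'

Decoded = FFFFFFFFFFFFDDDDDDD


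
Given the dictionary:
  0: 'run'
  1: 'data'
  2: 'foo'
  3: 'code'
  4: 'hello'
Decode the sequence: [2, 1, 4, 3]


Look up each index in the dictionary:
  2 -> 'foo'
  1 -> 'data'
  4 -> 'hello'
  3 -> 'code'

Decoded: "foo data hello code"


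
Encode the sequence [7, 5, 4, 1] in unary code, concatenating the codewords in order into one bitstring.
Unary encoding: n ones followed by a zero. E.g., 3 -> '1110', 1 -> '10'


Encode each number as n ones followed by a terminating 0:
  7 -> 11111110 (8 bits)
  5 -> 111110 (6 bits)
  4 -> 11110 (5 bits)
  1 -> 10 (2 bits)
Total length = 8 + 6 + 5 + 2 = 21 bits.

Unary([7, 5, 4, 1]) = 111111101111101111010 (21 bits)


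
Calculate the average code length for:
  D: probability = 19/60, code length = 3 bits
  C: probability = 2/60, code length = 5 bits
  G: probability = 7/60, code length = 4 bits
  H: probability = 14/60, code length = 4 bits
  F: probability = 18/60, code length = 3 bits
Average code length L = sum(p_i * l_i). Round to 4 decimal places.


Weighted contributions p_i * l_i:
  D: (19/60) * 3 = 57/60
  C: (2/60) * 5 = 10/60
  G: (7/60) * 4 = 28/60
  H: (14/60) * 4 = 56/60
  F: (18/60) * 3 = 54/60
Sum = (57 + 10 + 28 + 56 + 54)/60 = 205/60

L = 205/60 = 3.4167 bits/symbol


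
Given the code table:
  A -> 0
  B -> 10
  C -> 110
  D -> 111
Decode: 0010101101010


Decoding:
0 -> A
0 -> A
10 -> B
10 -> B
110 -> C
10 -> B
10 -> B


Result: AABBCBB


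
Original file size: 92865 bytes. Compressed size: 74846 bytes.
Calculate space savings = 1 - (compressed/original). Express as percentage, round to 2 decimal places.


ratio = compressed/original = 74846/92865 = 0.805966
savings = 1 - ratio = 1 - 0.805966 = 0.194034
as a percentage: 0.194034 * 100 = 19.4%

Space savings = 1 - 74846/92865 = 19.4%


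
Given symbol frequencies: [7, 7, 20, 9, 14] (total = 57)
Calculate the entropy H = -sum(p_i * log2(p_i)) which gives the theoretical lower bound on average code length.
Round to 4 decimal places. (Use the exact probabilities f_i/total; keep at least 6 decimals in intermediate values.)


Per-symbol terms -p_i * log2(p_i) with p_i = f_i/57:
  p = 7/57 = 0.122807: log2(p) = -3.025535, -p*log2(p) = 0.371557
  p = 7/57 = 0.122807: log2(p) = -3.025535, -p*log2(p) = 0.371557
  p = 20/57 = 0.350877: log2(p) = -1.510962, -p*log2(p) = 0.530162
  p = 9/57 = 0.157895: log2(p) = -2.662965, -p*log2(p) = 0.420468
  p = 14/57 = 0.245614: log2(p) = -2.025535, -p*log2(p) = 0.497500
H = 0.371557 + 0.371557 + 0.530162 + 0.420468 + 0.497500 = 2.191244

H = 2.1912 bits/symbol


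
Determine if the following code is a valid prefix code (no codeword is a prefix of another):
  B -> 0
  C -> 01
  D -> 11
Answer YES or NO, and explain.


Checking each pair (does one codeword prefix another?):
  B='0' vs C='01': prefix -- VIOLATION

NO -- this is NOT a valid prefix code. B (0) is a prefix of C (01).


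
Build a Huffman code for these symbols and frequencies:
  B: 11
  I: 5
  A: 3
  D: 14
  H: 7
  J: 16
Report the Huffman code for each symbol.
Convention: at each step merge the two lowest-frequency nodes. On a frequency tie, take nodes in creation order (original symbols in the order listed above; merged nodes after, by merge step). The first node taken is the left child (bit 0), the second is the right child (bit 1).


Huffman tree construction:
Step 1: Merge A(3) + I(5) = 8
Step 2: Merge H(7) + (A+I)(8) = 15
Step 3: Merge B(11) + D(14) = 25
Step 4: Merge (H+(A+I))(15) + J(16) = 31
Step 5: Merge (B+D)(25) + ((H+(A+I))+J)(31) = 56
Read each symbol's code off the tree from the root (left child = 0, right child = 1).

Codes:
  B: 00 (length 2)
  I: 1011 (length 4)
  A: 1010 (length 4)
  D: 01 (length 2)
  H: 100 (length 3)
  J: 11 (length 2)
Average code length: 135/56 = 2.4107 bits/symbol


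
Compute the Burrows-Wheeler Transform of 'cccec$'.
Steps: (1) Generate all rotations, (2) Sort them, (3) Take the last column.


Rotations (sorted):
  0: $cccec -> last char: c
  1: c$ccce -> last char: e
  2: cccec$ -> last char: $
  3: ccec$c -> last char: c
  4: cec$cc -> last char: c
  5: ec$ccc -> last char: c


BWT = ce$ccc


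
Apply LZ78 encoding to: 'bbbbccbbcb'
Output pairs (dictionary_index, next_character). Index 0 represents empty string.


LZ78 encoding steps:
Dictionary: {0: ''}
Step 1: w='' (idx 0), next='b' -> output (0, 'b'), add 'b' as idx 1
Step 2: w='b' (idx 1), next='b' -> output (1, 'b'), add 'bb' as idx 2
Step 3: w='b' (idx 1), next='c' -> output (1, 'c'), add 'bc' as idx 3
Step 4: w='' (idx 0), next='c' -> output (0, 'c'), add 'c' as idx 4
Step 5: w='bb' (idx 2), next='c' -> output (2, 'c'), add 'bbc' as idx 5
Step 6: w='b' (idx 1), end of input -> output (1, '')


Encoded: [(0, 'b'), (1, 'b'), (1, 'c'), (0, 'c'), (2, 'c'), (1, '')]


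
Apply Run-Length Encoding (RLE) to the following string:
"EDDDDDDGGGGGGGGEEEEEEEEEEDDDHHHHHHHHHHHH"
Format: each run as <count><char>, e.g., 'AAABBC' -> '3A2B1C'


Scanning runs left to right:
  i=0: run of 'E' x 1 -> '1E'
  i=1: run of 'D' x 6 -> '6D'
  i=7: run of 'G' x 8 -> '8G'
  i=15: run of 'E' x 10 -> '10E'
  i=25: run of 'D' x 3 -> '3D'
  i=28: run of 'H' x 12 -> '12H'

RLE = 1E6D8G10E3D12H


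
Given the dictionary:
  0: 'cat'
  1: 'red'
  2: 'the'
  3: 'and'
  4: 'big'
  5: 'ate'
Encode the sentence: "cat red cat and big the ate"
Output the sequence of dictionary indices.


Look up each word in the dictionary:
  'cat' -> 0
  'red' -> 1
  'cat' -> 0
  'and' -> 3
  'big' -> 4
  'the' -> 2
  'ate' -> 5

Encoded: [0, 1, 0, 3, 4, 2, 5]


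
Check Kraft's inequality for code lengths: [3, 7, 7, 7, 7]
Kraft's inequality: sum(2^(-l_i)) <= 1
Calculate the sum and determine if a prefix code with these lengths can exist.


Sum = 2^(-3) + 2^(-7) + 2^(-7) + 2^(-7) + 2^(-7)
    = 0.125 + 0.0078125 + 0.0078125 + 0.0078125 + 0.0078125
    = 20/128 = 0.15625
Since 0.15625 <= 1, Kraft's inequality IS satisfied.
A prefix code with these lengths CAN exist.

Kraft sum = 0.15625. Satisfied.


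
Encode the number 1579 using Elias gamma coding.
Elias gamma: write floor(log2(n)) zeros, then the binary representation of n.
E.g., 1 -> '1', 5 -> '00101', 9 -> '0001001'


num_bits = floor(log2(1579)) + 1 = 11
leading_zeros = num_bits - 1 = 10
binary(1579) = 11000101011

Elias gamma(1579) = '0000000000' + '11000101011' = 000000000011000101011 (21 bits)


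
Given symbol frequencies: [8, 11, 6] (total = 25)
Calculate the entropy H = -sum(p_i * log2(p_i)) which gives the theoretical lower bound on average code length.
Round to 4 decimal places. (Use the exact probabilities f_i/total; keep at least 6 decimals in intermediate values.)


Per-symbol terms -p_i * log2(p_i) with p_i = f_i/25:
  p = 8/25 = 0.320000: log2(p) = -1.643856, -p*log2(p) = 0.526034
  p = 11/25 = 0.440000: log2(p) = -1.184425, -p*log2(p) = 0.521147
  p = 6/25 = 0.240000: log2(p) = -2.058894, -p*log2(p) = 0.494134
H = 0.526034 + 0.521147 + 0.494134 = 1.541315

H = 1.5413 bits/symbol


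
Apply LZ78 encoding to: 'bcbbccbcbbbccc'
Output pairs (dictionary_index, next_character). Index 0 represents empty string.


LZ78 encoding steps:
Dictionary: {0: ''}
Step 1: w='' (idx 0), next='b' -> output (0, 'b'), add 'b' as idx 1
Step 2: w='' (idx 0), next='c' -> output (0, 'c'), add 'c' as idx 2
Step 3: w='b' (idx 1), next='b' -> output (1, 'b'), add 'bb' as idx 3
Step 4: w='c' (idx 2), next='c' -> output (2, 'c'), add 'cc' as idx 4
Step 5: w='b' (idx 1), next='c' -> output (1, 'c'), add 'bc' as idx 5
Step 6: w='bb' (idx 3), next='b' -> output (3, 'b'), add 'bbb' as idx 6
Step 7: w='cc' (idx 4), next='c' -> output (4, 'c'), add 'ccc' as idx 7


Encoded: [(0, 'b'), (0, 'c'), (1, 'b'), (2, 'c'), (1, 'c'), (3, 'b'), (4, 'c')]


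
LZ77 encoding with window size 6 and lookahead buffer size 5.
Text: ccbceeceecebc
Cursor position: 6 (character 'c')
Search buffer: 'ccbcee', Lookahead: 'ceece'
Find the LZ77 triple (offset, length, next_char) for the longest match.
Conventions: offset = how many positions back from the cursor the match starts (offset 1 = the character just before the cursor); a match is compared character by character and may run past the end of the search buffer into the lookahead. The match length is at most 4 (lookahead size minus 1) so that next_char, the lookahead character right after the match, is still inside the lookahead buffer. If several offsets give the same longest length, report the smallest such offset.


Try each offset into the search buffer:
  offset=1 (pos 5, char 'e'): match length 0
  offset=2 (pos 4, char 'e'): match length 0
  offset=3 (pos 3, char 'c'): match length 4
  offset=4 (pos 2, char 'b'): match length 0
  offset=5 (pos 1, char 'c'): match length 1
  offset=6 (pos 0, char 'c'): match length 1
Longest match has length 4 at offset 3.
next_char = character at position 6 + 4 = 10 -> 'e'

Best match: offset=3, length=4 (matching 'ceec' starting at position 3)
LZ77 triple: (3, 4, 'e')


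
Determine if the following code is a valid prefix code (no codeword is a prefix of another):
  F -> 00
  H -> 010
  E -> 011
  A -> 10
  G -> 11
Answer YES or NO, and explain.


Checking each pair (does one codeword prefix another?):
  F='00' vs H='010': no prefix
  F='00' vs E='011': no prefix
  F='00' vs A='10': no prefix
  F='00' vs G='11': no prefix
  H='010' vs F='00': no prefix
  H='010' vs E='011': no prefix
  H='010' vs A='10': no prefix
  H='010' vs G='11': no prefix
  E='011' vs F='00': no prefix
  E='011' vs H='010': no prefix
  E='011' vs A='10': no prefix
  E='011' vs G='11': no prefix
  A='10' vs F='00': no prefix
  A='10' vs H='010': no prefix
  A='10' vs E='011': no prefix
  A='10' vs G='11': no prefix
  G='11' vs F='00': no prefix
  G='11' vs H='010': no prefix
  G='11' vs E='011': no prefix
  G='11' vs A='10': no prefix
No violation found over all pairs.

YES -- this is a valid prefix code. No codeword is a prefix of any other codeword.


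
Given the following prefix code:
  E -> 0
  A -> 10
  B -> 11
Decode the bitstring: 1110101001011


Decoding step by step:
Bits 11 -> B
Bits 10 -> A
Bits 10 -> A
Bits 10 -> A
Bits 0 -> E
Bits 10 -> A
Bits 11 -> B


Decoded message: BAAAEAB


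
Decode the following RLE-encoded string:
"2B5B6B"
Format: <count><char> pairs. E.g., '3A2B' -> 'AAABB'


Expanding each <count><char> pair:
  2B -> 'BB'
  5B -> 'BBBBB'
  6B -> 'BBBBBB'

Decoded = BBBBBBBBBBBBB


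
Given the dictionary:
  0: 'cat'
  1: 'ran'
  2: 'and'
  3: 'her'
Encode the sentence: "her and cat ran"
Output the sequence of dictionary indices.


Look up each word in the dictionary:
  'her' -> 3
  'and' -> 2
  'cat' -> 0
  'ran' -> 1

Encoded: [3, 2, 0, 1]


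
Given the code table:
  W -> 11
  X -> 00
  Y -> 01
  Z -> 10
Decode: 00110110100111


Decoding:
00 -> X
11 -> W
01 -> Y
10 -> Z
10 -> Z
01 -> Y
11 -> W


Result: XWYZZYW


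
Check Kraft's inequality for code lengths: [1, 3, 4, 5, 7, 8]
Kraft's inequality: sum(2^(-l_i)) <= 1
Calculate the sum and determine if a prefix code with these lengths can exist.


Sum = 2^(-1) + 2^(-3) + 2^(-4) + 2^(-5) + 2^(-7) + 2^(-8)
    = 0.5 + 0.125 + 0.0625 + 0.03125 + 0.0078125 + 0.00390625
    = 187/256 = 0.73046875
Since 0.73046875 <= 1, Kraft's inequality IS satisfied.
A prefix code with these lengths CAN exist.

Kraft sum = 0.73046875. Satisfied.


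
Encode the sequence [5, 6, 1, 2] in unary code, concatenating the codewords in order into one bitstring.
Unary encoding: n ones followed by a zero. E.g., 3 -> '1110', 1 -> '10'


Encode each number as n ones followed by a terminating 0:
  5 -> 111110 (6 bits)
  6 -> 1111110 (7 bits)
  1 -> 10 (2 bits)
  2 -> 110 (3 bits)
Total length = 6 + 7 + 2 + 3 = 18 bits.

Unary([5, 6, 1, 2]) = 111110111111010110 (18 bits)


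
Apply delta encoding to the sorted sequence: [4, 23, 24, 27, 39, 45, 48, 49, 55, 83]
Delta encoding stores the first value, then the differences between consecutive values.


First value: 4
Deltas:
  23 - 4 = 19
  24 - 23 = 1
  27 - 24 = 3
  39 - 27 = 12
  45 - 39 = 6
  48 - 45 = 3
  49 - 48 = 1
  55 - 49 = 6
  83 - 55 = 28


Delta encoded: [4, 19, 1, 3, 12, 6, 3, 1, 6, 28]


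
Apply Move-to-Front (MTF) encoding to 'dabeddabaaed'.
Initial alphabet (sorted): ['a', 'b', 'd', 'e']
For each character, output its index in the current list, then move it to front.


MTF encoding:
'd': index 2 in ['a', 'b', 'd', 'e'] -> ['d', 'a', 'b', 'e']
'a': index 1 in ['d', 'a', 'b', 'e'] -> ['a', 'd', 'b', 'e']
'b': index 2 in ['a', 'd', 'b', 'e'] -> ['b', 'a', 'd', 'e']
'e': index 3 in ['b', 'a', 'd', 'e'] -> ['e', 'b', 'a', 'd']
'd': index 3 in ['e', 'b', 'a', 'd'] -> ['d', 'e', 'b', 'a']
'd': index 0 in ['d', 'e', 'b', 'a'] -> ['d', 'e', 'b', 'a']
'a': index 3 in ['d', 'e', 'b', 'a'] -> ['a', 'd', 'e', 'b']
'b': index 3 in ['a', 'd', 'e', 'b'] -> ['b', 'a', 'd', 'e']
'a': index 1 in ['b', 'a', 'd', 'e'] -> ['a', 'b', 'd', 'e']
'a': index 0 in ['a', 'b', 'd', 'e'] -> ['a', 'b', 'd', 'e']
'e': index 3 in ['a', 'b', 'd', 'e'] -> ['e', 'a', 'b', 'd']
'd': index 3 in ['e', 'a', 'b', 'd'] -> ['d', 'e', 'a', 'b']


Output: [2, 1, 2, 3, 3, 0, 3, 3, 1, 0, 3, 3]


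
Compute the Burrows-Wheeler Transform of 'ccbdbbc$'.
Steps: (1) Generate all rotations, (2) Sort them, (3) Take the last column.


Rotations (sorted):
  0: $ccbdbbc -> last char: c
  1: bbc$ccbd -> last char: d
  2: bc$ccbdb -> last char: b
  3: bdbbc$cc -> last char: c
  4: c$ccbdbb -> last char: b
  5: cbdbbc$c -> last char: c
  6: ccbdbbc$ -> last char: $
  7: dbbc$ccb -> last char: b


BWT = cdbcbc$b


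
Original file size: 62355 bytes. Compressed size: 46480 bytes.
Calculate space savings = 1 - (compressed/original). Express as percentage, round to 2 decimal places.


ratio = compressed/original = 46480/62355 = 0.745409
savings = 1 - ratio = 1 - 0.745409 = 0.254591
as a percentage: 0.254591 * 100 = 25.46%

Space savings = 1 - 46480/62355 = 25.46%


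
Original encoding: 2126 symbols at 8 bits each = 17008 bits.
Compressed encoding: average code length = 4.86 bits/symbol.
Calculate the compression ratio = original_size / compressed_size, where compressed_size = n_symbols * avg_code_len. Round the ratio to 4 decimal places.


original_size = n_symbols * orig_bits = 2126 * 8 = 17008 bits
compressed_size = n_symbols * avg_code_len = 2126 * 4.86 = 10332.36 bits
ratio = original_size / compressed_size = 17008 / 10332.36 = 1.6461

Compression ratio = 1.6461


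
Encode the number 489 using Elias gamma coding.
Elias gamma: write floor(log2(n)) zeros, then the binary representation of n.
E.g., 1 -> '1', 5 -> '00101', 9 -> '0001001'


num_bits = floor(log2(489)) + 1 = 9
leading_zeros = num_bits - 1 = 8
binary(489) = 111101001

Elias gamma(489) = '00000000' + '111101001' = 00000000111101001 (17 bits)


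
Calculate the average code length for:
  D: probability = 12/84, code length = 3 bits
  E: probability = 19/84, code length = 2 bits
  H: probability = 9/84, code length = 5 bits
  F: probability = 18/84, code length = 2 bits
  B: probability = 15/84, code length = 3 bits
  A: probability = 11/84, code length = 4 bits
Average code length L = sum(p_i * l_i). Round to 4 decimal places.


Weighted contributions p_i * l_i:
  D: (12/84) * 3 = 36/84
  E: (19/84) * 2 = 38/84
  H: (9/84) * 5 = 45/84
  F: (18/84) * 2 = 36/84
  B: (15/84) * 3 = 45/84
  A: (11/84) * 4 = 44/84
Sum = (36 + 38 + 45 + 36 + 45 + 44)/84 = 244/84

L = 244/84 = 2.9048 bits/symbol


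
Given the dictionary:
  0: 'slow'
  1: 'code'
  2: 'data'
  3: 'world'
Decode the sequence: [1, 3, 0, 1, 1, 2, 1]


Look up each index in the dictionary:
  1 -> 'code'
  3 -> 'world'
  0 -> 'slow'
  1 -> 'code'
  1 -> 'code'
  2 -> 'data'
  1 -> 'code'

Decoded: "code world slow code code data code"


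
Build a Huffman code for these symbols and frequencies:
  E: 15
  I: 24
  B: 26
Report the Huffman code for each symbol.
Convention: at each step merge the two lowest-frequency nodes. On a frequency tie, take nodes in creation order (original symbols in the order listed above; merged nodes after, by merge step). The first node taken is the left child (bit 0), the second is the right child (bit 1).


Huffman tree construction:
Step 1: Merge E(15) + I(24) = 39
Step 2: Merge B(26) + (E+I)(39) = 65
Read each symbol's code off the tree from the root (left child = 0, right child = 1).

Codes:
  E: 10 (length 2)
  I: 11 (length 2)
  B: 0 (length 1)
Average code length: 104/65 = 1.6000 bits/symbol


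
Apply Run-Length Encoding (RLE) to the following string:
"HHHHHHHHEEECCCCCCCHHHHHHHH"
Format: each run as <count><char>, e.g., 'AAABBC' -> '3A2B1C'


Scanning runs left to right:
  i=0: run of 'H' x 8 -> '8H'
  i=8: run of 'E' x 3 -> '3E'
  i=11: run of 'C' x 7 -> '7C'
  i=18: run of 'H' x 8 -> '8H'

RLE = 8H3E7C8H


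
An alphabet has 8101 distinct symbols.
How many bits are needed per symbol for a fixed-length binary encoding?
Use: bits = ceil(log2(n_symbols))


log2(8101) = 12.9839
Bracket: 2^12 = 4096 < 8101 <= 2^13 = 8192
So ceil(log2(8101)) = 13

bits = ceil(log2(8101)) = ceil(12.9839) = 13 bits


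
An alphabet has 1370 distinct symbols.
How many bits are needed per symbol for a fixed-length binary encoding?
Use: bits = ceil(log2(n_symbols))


log2(1370) = 10.42
Bracket: 2^10 = 1024 < 1370 <= 2^11 = 2048
So ceil(log2(1370)) = 11

bits = ceil(log2(1370)) = ceil(10.42) = 11 bits


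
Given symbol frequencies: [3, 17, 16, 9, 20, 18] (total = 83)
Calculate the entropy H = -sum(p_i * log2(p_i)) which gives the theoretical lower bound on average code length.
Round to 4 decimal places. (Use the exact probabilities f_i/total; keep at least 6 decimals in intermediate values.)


Per-symbol terms -p_i * log2(p_i) with p_i = f_i/83:
  p = 3/83 = 0.036145: log2(p) = -4.790077, -p*log2(p) = 0.173135
  p = 17/83 = 0.204819: log2(p) = -2.287577, -p*log2(p) = 0.468540
  p = 16/83 = 0.192771: log2(p) = -2.375039, -p*log2(p) = 0.457839
  p = 9/83 = 0.108434: log2(p) = -3.205114, -p*log2(p) = 0.347543
  p = 20/83 = 0.240964: log2(p) = -2.053111, -p*log2(p) = 0.494726
  p = 18/83 = 0.216867: log2(p) = -2.205114, -p*log2(p) = 0.478218
H = 0.173135 + 0.468540 + 0.457839 + 0.347543 + 0.494726 + 0.478218 = 2.420001

H = 2.42 bits/symbol


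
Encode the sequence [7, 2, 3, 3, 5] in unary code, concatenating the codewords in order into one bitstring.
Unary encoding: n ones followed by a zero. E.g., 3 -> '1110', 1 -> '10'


Encode each number as n ones followed by a terminating 0:
  7 -> 11111110 (8 bits)
  2 -> 110 (3 bits)
  3 -> 1110 (4 bits)
  3 -> 1110 (4 bits)
  5 -> 111110 (6 bits)
Total length = 8 + 3 + 4 + 4 + 6 = 25 bits.

Unary([7, 2, 3, 3, 5]) = 1111111011011101110111110 (25 bits)


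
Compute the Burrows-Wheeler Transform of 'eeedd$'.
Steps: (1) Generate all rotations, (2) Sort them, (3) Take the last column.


Rotations (sorted):
  0: $eeedd -> last char: d
  1: d$eeed -> last char: d
  2: dd$eee -> last char: e
  3: edd$ee -> last char: e
  4: eedd$e -> last char: e
  5: eeedd$ -> last char: $


BWT = ddeee$


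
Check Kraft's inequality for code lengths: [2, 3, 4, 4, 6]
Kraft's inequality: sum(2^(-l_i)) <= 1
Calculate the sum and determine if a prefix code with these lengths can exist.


Sum = 2^(-2) + 2^(-3) + 2^(-4) + 2^(-4) + 2^(-6)
    = 0.25 + 0.125 + 0.0625 + 0.0625 + 0.015625
    = 33/64 = 0.515625
Since 0.515625 <= 1, Kraft's inequality IS satisfied.
A prefix code with these lengths CAN exist.

Kraft sum = 0.515625. Satisfied.


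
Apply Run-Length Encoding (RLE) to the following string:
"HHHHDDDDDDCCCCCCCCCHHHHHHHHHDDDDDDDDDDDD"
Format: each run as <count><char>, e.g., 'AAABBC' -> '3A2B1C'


Scanning runs left to right:
  i=0: run of 'H' x 4 -> '4H'
  i=4: run of 'D' x 6 -> '6D'
  i=10: run of 'C' x 9 -> '9C'
  i=19: run of 'H' x 9 -> '9H'
  i=28: run of 'D' x 12 -> '12D'

RLE = 4H6D9C9H12D


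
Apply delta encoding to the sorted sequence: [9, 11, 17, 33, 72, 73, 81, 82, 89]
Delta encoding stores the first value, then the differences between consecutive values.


First value: 9
Deltas:
  11 - 9 = 2
  17 - 11 = 6
  33 - 17 = 16
  72 - 33 = 39
  73 - 72 = 1
  81 - 73 = 8
  82 - 81 = 1
  89 - 82 = 7


Delta encoded: [9, 2, 6, 16, 39, 1, 8, 1, 7]


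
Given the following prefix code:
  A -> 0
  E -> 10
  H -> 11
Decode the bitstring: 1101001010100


Decoding step by step:
Bits 11 -> H
Bits 0 -> A
Bits 10 -> E
Bits 0 -> A
Bits 10 -> E
Bits 10 -> E
Bits 10 -> E
Bits 0 -> A


Decoded message: HAEAEEEA


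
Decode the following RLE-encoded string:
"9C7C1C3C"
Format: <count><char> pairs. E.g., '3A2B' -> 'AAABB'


Expanding each <count><char> pair:
  9C -> 'CCCCCCCCC'
  7C -> 'CCCCCCC'
  1C -> 'C'
  3C -> 'CCC'

Decoded = CCCCCCCCCCCCCCCCCCCC


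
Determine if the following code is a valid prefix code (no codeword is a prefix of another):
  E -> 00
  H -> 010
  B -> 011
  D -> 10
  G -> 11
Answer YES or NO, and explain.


Checking each pair (does one codeword prefix another?):
  E='00' vs H='010': no prefix
  E='00' vs B='011': no prefix
  E='00' vs D='10': no prefix
  E='00' vs G='11': no prefix
  H='010' vs E='00': no prefix
  H='010' vs B='011': no prefix
  H='010' vs D='10': no prefix
  H='010' vs G='11': no prefix
  B='011' vs E='00': no prefix
  B='011' vs H='010': no prefix
  B='011' vs D='10': no prefix
  B='011' vs G='11': no prefix
  D='10' vs E='00': no prefix
  D='10' vs H='010': no prefix
  D='10' vs B='011': no prefix
  D='10' vs G='11': no prefix
  G='11' vs E='00': no prefix
  G='11' vs H='010': no prefix
  G='11' vs B='011': no prefix
  G='11' vs D='10': no prefix
No violation found over all pairs.

YES -- this is a valid prefix code. No codeword is a prefix of any other codeword.


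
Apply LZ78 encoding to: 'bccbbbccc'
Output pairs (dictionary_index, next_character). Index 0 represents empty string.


LZ78 encoding steps:
Dictionary: {0: ''}
Step 1: w='' (idx 0), next='b' -> output (0, 'b'), add 'b' as idx 1
Step 2: w='' (idx 0), next='c' -> output (0, 'c'), add 'c' as idx 2
Step 3: w='c' (idx 2), next='b' -> output (2, 'b'), add 'cb' as idx 3
Step 4: w='b' (idx 1), next='b' -> output (1, 'b'), add 'bb' as idx 4
Step 5: w='c' (idx 2), next='c' -> output (2, 'c'), add 'cc' as idx 5
Step 6: w='c' (idx 2), end of input -> output (2, '')


Encoded: [(0, 'b'), (0, 'c'), (2, 'b'), (1, 'b'), (2, 'c'), (2, '')]


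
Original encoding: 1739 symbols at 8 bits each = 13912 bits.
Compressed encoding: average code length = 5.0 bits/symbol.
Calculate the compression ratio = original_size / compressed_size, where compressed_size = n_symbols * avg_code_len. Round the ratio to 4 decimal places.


original_size = n_symbols * orig_bits = 1739 * 8 = 13912 bits
compressed_size = n_symbols * avg_code_len = 1739 * 5.0 = 8695.0 bits
ratio = original_size / compressed_size = 13912 / 8695.0 = 1.6

Compression ratio = 1.6


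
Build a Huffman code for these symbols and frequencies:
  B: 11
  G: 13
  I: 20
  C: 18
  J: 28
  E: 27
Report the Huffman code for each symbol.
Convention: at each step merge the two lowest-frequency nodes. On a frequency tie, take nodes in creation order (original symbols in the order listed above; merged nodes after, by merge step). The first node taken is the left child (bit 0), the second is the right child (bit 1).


Huffman tree construction:
Step 1: Merge B(11) + G(13) = 24
Step 2: Merge C(18) + I(20) = 38
Step 3: Merge (B+G)(24) + E(27) = 51
Step 4: Merge J(28) + (C+I)(38) = 66
Step 5: Merge ((B+G)+E)(51) + (J+(C+I))(66) = 117
Read each symbol's code off the tree from the root (left child = 0, right child = 1).

Codes:
  B: 000 (length 3)
  G: 001 (length 3)
  I: 111 (length 3)
  C: 110 (length 3)
  J: 10 (length 2)
  E: 01 (length 2)
Average code length: 296/117 = 2.5299 bits/symbol


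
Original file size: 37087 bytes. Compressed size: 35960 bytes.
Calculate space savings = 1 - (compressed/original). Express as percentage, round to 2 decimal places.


ratio = compressed/original = 35960/37087 = 0.969612
savings = 1 - ratio = 1 - 0.969612 = 0.030388
as a percentage: 0.030388 * 100 = 3.04%

Space savings = 1 - 35960/37087 = 3.04%


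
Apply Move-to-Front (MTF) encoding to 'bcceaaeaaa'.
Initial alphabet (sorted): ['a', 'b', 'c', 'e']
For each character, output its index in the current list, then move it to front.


MTF encoding:
'b': index 1 in ['a', 'b', 'c', 'e'] -> ['b', 'a', 'c', 'e']
'c': index 2 in ['b', 'a', 'c', 'e'] -> ['c', 'b', 'a', 'e']
'c': index 0 in ['c', 'b', 'a', 'e'] -> ['c', 'b', 'a', 'e']
'e': index 3 in ['c', 'b', 'a', 'e'] -> ['e', 'c', 'b', 'a']
'a': index 3 in ['e', 'c', 'b', 'a'] -> ['a', 'e', 'c', 'b']
'a': index 0 in ['a', 'e', 'c', 'b'] -> ['a', 'e', 'c', 'b']
'e': index 1 in ['a', 'e', 'c', 'b'] -> ['e', 'a', 'c', 'b']
'a': index 1 in ['e', 'a', 'c', 'b'] -> ['a', 'e', 'c', 'b']
'a': index 0 in ['a', 'e', 'c', 'b'] -> ['a', 'e', 'c', 'b']
'a': index 0 in ['a', 'e', 'c', 'b'] -> ['a', 'e', 'c', 'b']


Output: [1, 2, 0, 3, 3, 0, 1, 1, 0, 0]


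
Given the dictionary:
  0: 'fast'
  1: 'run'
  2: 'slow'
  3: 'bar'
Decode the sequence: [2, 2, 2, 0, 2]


Look up each index in the dictionary:
  2 -> 'slow'
  2 -> 'slow'
  2 -> 'slow'
  0 -> 'fast'
  2 -> 'slow'

Decoded: "slow slow slow fast slow"


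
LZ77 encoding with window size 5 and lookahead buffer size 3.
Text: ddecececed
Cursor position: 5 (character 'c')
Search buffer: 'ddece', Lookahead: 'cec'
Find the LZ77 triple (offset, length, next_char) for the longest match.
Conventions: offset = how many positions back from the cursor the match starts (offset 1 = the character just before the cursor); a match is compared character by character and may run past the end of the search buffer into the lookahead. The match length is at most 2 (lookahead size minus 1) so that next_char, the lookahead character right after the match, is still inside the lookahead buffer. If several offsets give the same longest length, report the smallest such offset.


Try each offset into the search buffer:
  offset=1 (pos 4, char 'e'): match length 0
  offset=2 (pos 3, char 'c'): match length 2
  offset=3 (pos 2, char 'e'): match length 0
  offset=4 (pos 1, char 'd'): match length 0
  offset=5 (pos 0, char 'd'): match length 0
Longest match has length 2 at offset 2.
next_char = character at position 5 + 2 = 7 -> 'c'

Best match: offset=2, length=2 (matching 'ce' starting at position 3)
LZ77 triple: (2, 2, 'c')


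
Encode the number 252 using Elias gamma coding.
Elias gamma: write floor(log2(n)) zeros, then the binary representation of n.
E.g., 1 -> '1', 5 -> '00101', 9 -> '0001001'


num_bits = floor(log2(252)) + 1 = 8
leading_zeros = num_bits - 1 = 7
binary(252) = 11111100

Elias gamma(252) = '0000000' + '11111100' = 000000011111100 (15 bits)


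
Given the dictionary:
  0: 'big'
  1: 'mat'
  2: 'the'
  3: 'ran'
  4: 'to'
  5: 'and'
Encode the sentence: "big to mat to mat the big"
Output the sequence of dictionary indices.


Look up each word in the dictionary:
  'big' -> 0
  'to' -> 4
  'mat' -> 1
  'to' -> 4
  'mat' -> 1
  'the' -> 2
  'big' -> 0

Encoded: [0, 4, 1, 4, 1, 2, 0]


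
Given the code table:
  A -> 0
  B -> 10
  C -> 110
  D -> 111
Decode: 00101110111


Decoding:
0 -> A
0 -> A
10 -> B
111 -> D
0 -> A
111 -> D


Result: AABDAD


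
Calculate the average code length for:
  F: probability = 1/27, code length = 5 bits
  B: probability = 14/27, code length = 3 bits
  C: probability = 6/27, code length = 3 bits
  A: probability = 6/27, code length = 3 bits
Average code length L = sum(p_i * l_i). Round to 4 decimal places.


Weighted contributions p_i * l_i:
  F: (1/27) * 5 = 5/27
  B: (14/27) * 3 = 42/27
  C: (6/27) * 3 = 18/27
  A: (6/27) * 3 = 18/27
Sum = (5 + 42 + 18 + 18)/27 = 83/27

L = 83/27 = 3.0741 bits/symbol


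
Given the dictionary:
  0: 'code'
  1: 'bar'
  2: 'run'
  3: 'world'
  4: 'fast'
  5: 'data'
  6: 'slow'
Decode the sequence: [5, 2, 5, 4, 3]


Look up each index in the dictionary:
  5 -> 'data'
  2 -> 'run'
  5 -> 'data'
  4 -> 'fast'
  3 -> 'world'

Decoded: "data run data fast world"


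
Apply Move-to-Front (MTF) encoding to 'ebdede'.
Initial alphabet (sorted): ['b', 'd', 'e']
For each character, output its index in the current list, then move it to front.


MTF encoding:
'e': index 2 in ['b', 'd', 'e'] -> ['e', 'b', 'd']
'b': index 1 in ['e', 'b', 'd'] -> ['b', 'e', 'd']
'd': index 2 in ['b', 'e', 'd'] -> ['d', 'b', 'e']
'e': index 2 in ['d', 'b', 'e'] -> ['e', 'd', 'b']
'd': index 1 in ['e', 'd', 'b'] -> ['d', 'e', 'b']
'e': index 1 in ['d', 'e', 'b'] -> ['e', 'd', 'b']


Output: [2, 1, 2, 2, 1, 1]


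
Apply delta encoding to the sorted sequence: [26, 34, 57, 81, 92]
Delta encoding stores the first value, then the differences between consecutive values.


First value: 26
Deltas:
  34 - 26 = 8
  57 - 34 = 23
  81 - 57 = 24
  92 - 81 = 11


Delta encoded: [26, 8, 23, 24, 11]


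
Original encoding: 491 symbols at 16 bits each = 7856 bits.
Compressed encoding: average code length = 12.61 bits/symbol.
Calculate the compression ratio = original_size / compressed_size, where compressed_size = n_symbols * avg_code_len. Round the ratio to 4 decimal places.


original_size = n_symbols * orig_bits = 491 * 16 = 7856 bits
compressed_size = n_symbols * avg_code_len = 491 * 12.61 = 6191.51 bits
ratio = original_size / compressed_size = 7856 / 6191.51 = 1.2688

Compression ratio = 1.2688
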